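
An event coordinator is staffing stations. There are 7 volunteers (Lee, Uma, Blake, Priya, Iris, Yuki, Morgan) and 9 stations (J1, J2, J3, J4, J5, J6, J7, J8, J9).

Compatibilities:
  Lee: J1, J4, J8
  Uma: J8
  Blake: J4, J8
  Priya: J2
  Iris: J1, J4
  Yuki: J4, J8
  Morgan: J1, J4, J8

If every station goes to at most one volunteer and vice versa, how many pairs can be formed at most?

For example, pair Lee-J1, Uma-J8, Blake-J4, Priya-J2.
The set {Lee, Uma, Blake, Iris, Yuki, Morgan} has only 3 neighbours ({J1, J4, J8}), so by Hall's theorem at most 4 of the 7 volunteers can be matched.

4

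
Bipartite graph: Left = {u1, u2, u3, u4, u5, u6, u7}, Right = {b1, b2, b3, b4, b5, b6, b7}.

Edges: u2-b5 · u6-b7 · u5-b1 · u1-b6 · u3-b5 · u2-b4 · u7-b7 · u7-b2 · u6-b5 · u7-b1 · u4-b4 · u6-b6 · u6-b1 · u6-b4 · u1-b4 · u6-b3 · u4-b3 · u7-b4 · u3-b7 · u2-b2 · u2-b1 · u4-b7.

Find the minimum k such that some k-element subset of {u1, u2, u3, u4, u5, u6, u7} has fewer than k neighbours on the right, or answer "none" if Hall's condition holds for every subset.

none

A matching saturating every left vertex exists, for instance u1→b4, u2→b2, u3→b5, u4→b3, u5→b1, u6→b6, u7→b7.
By Hall's marriage theorem, this means |N(S)| ≥ |S| for every subset S, so no violating subset exists.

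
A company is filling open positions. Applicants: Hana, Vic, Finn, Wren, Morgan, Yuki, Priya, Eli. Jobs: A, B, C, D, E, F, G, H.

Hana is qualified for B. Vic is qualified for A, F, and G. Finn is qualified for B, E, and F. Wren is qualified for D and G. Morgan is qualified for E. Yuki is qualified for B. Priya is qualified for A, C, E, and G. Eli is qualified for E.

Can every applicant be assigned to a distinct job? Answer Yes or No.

The set {Hana, Morgan, Yuki, Eli} has only 2 neighbours ({B, E}), so by Hall's theorem at most 6 of the 8 applicants can be matched.
Hence no matching covers every applicant.

No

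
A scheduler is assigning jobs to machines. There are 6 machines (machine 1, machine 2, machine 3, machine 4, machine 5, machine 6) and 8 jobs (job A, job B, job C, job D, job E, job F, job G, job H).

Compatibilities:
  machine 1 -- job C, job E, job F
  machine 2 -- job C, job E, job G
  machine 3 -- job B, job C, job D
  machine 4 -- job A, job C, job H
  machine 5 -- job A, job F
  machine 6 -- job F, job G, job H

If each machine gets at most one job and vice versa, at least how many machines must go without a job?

One maximum matching: machine 1–job F, machine 2–job E, machine 3–job D, machine 4–job H, machine 5–job A, machine 6–job G.
This saturates every machine, so 6 is the maximum.
That matches 6 of the 6, leaving 0 unmatched; no matching can do better.

0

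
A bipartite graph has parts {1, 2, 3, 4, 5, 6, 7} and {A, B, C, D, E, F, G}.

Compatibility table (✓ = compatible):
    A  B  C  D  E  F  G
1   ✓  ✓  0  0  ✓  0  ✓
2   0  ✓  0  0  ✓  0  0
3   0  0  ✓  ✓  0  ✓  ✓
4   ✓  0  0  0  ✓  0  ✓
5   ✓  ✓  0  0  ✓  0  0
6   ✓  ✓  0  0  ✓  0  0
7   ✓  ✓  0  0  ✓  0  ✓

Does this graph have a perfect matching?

No

The set {1, 2, 4, 5, 6, 7} has only 4 neighbours ({A, B, E, G}), so by Hall's theorem at most 5 of the 7 left vertices can be matched.
Hence no matching covers every left vertex.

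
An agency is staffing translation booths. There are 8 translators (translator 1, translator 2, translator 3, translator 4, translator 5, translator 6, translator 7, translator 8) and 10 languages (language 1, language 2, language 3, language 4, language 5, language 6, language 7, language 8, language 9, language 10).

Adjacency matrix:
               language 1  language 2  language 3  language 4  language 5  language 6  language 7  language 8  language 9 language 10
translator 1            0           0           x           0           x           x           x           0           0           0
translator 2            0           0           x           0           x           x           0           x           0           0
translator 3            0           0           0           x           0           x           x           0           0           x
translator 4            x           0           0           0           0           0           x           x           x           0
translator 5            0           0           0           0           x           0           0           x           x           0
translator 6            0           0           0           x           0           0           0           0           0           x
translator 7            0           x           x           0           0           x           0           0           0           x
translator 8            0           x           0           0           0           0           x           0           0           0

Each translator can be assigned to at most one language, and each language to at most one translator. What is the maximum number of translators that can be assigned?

One maximum matching: translator 1-language 6, translator 2-language 8, translator 3-language 10, translator 4-language 9, translator 5-language 5, translator 6-language 4, translator 7-language 2, translator 8-language 7.
All 8 translators are matched, so no larger matching exists.

8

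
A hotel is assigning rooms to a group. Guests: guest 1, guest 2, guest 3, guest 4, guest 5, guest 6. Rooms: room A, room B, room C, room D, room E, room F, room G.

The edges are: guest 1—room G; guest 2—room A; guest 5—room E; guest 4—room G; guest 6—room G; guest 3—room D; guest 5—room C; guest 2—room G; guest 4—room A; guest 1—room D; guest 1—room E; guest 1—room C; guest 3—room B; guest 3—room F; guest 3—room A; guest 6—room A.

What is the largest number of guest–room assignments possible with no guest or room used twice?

A valid assignment of size 5: guest 1-room D, guest 2-room A, guest 3-room F, guest 4-room G, guest 5-room E.
The set {guest 2, guest 4, guest 6} has only 2 neighbours ({room A, room G}), so by Hall's theorem at most 5 of the 6 guests can be matched.

5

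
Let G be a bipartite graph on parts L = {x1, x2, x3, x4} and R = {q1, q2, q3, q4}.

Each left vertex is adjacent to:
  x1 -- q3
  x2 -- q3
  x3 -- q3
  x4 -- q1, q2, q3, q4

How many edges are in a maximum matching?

A valid assignment of size 2: x1-q3, x4-q2.
The set {x1, x2, x3} has only 1 neighbour ({q3}), so by Hall's theorem at most 2 of the 4 left vertices can be matched.

2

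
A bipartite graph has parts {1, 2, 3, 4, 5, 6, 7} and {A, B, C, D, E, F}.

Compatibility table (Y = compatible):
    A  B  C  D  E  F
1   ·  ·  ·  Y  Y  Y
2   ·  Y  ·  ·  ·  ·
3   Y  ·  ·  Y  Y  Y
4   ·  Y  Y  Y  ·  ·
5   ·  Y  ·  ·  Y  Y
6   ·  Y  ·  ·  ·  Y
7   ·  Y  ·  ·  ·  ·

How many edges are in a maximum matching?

A valid assignment of size 6: 1–D, 2–B, 3–A, 4–C, 5–E, 6–F.
The set {2, 7} has only 1 neighbour ({B}), so by Hall's theorem at most 6 of the 7 left vertices can be matched.

6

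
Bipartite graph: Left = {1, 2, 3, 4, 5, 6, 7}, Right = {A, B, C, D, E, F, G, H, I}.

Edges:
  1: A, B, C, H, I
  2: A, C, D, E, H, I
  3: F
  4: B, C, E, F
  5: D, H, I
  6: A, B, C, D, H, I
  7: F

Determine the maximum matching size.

6

One maximum matching: 1→H, 2→E, 3→F, 4→B, 5→D, 6→A.
The set {3, 7} has only 1 neighbour ({F}), so by Hall's theorem at most 6 of the 7 left vertices can be matched.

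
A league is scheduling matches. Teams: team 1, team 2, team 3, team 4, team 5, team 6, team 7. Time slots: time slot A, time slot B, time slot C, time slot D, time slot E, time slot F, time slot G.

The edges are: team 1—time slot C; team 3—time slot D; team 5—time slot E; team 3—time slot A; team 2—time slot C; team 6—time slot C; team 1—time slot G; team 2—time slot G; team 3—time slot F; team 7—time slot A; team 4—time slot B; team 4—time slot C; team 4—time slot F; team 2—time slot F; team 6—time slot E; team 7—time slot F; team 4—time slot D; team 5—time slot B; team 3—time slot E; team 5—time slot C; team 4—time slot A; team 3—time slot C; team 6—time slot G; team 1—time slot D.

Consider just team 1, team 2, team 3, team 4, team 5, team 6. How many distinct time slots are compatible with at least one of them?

7

The union of neighbours of {team 1, team 2, team 3, team 4, team 5, team 6} is {time slot A, time slot B, time slot C, time slot D, time slot E, time slot F, time slot G}, which has 7 elements.
Since |N(S)| = 7 ≥ |S| = 6, Hall's condition holds for this subset.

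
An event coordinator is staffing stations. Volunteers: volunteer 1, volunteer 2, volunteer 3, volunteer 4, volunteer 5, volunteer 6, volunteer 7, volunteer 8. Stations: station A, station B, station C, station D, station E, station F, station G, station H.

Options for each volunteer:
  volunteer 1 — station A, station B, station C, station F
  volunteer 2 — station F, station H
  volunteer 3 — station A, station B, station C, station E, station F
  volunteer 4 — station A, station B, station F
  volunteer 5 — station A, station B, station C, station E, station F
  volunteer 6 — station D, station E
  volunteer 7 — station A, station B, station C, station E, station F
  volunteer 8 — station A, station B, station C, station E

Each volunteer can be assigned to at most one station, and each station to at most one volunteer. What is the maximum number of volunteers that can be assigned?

For example, pair volunteer 1-station C, volunteer 2-station H, volunteer 3-station E, volunteer 4-station A, volunteer 5-station F, volunteer 6-station D, volunteer 7-station B.
The set {volunteer 1, volunteer 3, volunteer 4, volunteer 5, volunteer 7, volunteer 8} has only 5 neighbours ({station A, station B, station C, station E, station F}), so by Hall's theorem at most 7 of the 8 volunteers can be matched.

7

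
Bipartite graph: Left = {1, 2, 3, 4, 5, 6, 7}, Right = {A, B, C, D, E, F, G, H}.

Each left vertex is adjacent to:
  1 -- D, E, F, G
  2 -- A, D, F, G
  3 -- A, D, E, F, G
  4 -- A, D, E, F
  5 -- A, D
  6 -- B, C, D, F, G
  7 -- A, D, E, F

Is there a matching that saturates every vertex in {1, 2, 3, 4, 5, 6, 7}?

No

The set {1, 2, 3, 4, 5, 7} has only 5 neighbours ({A, D, E, F, G}), so by Hall's theorem at most 6 of the 7 left vertices can be matched.
Hence no matching covers every left vertex.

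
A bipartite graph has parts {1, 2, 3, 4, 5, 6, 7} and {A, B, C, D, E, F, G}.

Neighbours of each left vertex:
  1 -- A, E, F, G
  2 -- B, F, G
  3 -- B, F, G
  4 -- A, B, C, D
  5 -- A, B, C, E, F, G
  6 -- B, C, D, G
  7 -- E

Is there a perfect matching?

Yes

One maximum matching: 1-G, 2-F, 3-B, 4-D, 5-A, 6-C, 7-E.
Every left vertex is matched, so this is a perfect matching.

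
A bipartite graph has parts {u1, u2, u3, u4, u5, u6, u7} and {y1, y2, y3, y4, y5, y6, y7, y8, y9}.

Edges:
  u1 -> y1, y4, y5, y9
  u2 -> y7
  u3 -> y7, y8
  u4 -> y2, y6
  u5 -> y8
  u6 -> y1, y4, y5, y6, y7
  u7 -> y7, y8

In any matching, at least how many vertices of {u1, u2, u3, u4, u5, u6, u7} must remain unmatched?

One maximum matching: u1-y1, u2-y7, u3-y8, u4-y2, u6-y6.
The set {u2, u3, u5, u7} has only 2 neighbours ({y7, y8}), so by Hall's theorem at most 5 of the 7 left vertices can be matched.
That matches 5 of the 7, leaving 2 unmatched; no matching can do better.

2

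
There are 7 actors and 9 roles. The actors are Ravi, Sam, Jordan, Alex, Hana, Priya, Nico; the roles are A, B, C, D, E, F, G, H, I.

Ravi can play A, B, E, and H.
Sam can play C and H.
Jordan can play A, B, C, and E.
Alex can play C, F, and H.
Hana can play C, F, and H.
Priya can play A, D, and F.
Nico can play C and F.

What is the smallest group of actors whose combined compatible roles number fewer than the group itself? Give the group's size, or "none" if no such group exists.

Take S = {Sam, Alex, Hana, Nico}. Its neighbourhood is {C, F, H}, so |N(S)| = 3 < |S| = 4.
Every subset of size less than 4 has at least as many neighbours as members, so 4 is the minimum.

4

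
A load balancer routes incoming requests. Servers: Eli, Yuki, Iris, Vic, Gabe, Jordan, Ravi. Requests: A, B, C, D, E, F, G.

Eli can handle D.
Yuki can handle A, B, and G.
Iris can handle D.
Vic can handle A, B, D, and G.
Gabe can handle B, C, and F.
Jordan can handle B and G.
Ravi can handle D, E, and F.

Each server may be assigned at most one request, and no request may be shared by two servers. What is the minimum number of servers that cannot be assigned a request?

1

A valid assignment of size 6: Eli-D, Yuki-A, Vic-G, Gabe-F, Jordan-B, Ravi-E.
The set {Eli, Iris} has only 1 neighbour ({D}), so by Hall's theorem at most 6 of the 7 servers can be matched.
That matches 6 of the 7, leaving 1 unmatched; no matching can do better.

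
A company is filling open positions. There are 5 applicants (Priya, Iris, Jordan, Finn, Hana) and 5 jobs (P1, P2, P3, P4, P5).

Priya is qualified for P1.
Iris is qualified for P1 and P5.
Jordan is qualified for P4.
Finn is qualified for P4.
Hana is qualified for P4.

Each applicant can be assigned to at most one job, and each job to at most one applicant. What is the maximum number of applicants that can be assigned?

A valid assignment of size 3: Priya–P1, Iris–P5, Jordan–P4.
The set {Jordan, Finn, Hana} has only 1 neighbour ({P4}), so by Hall's theorem at most 3 of the 5 applicants can be matched.

3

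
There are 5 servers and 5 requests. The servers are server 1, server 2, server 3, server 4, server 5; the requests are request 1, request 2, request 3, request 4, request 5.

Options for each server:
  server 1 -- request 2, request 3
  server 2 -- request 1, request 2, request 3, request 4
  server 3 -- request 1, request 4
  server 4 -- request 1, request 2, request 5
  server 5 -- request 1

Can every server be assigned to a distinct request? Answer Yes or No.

A valid assignment of size 5: server 1–request 2, server 2–request 3, server 3–request 4, server 4–request 5, server 5–request 1.
Every server is matched, so this is a perfect matching.

Yes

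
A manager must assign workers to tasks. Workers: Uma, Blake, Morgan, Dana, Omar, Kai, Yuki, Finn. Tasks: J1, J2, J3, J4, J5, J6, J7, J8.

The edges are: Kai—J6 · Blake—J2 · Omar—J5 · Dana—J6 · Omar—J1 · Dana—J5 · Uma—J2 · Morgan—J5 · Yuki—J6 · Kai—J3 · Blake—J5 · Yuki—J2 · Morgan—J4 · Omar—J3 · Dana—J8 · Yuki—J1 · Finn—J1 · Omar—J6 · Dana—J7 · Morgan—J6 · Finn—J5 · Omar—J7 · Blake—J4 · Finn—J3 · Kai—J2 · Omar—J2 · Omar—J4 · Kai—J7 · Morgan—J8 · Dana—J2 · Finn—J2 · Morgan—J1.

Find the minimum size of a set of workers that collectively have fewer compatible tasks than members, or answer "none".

A matching saturating every worker exists, for instance Uma→J2, Blake→J4, Morgan→J8, Dana→J5, Omar→J6, Kai→J7, Yuki→J1, Finn→J3.
By Hall's marriage theorem, this means |N(S)| ≥ |S| for every subset S, so no violating subset exists.

none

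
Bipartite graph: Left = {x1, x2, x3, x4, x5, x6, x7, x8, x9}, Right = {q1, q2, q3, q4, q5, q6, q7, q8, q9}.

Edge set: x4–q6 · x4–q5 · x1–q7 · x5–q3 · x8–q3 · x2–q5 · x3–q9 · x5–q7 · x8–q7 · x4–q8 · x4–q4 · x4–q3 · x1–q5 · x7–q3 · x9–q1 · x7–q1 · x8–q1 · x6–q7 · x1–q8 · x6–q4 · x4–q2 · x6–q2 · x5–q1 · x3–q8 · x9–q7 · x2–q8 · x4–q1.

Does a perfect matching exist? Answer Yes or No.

The set {x5, x7, x8, x9} has only 3 neighbours ({q1, q3, q7}), so by Hall's theorem at most 8 of the 9 left vertices can be matched.
Hence no matching covers every left vertex.

No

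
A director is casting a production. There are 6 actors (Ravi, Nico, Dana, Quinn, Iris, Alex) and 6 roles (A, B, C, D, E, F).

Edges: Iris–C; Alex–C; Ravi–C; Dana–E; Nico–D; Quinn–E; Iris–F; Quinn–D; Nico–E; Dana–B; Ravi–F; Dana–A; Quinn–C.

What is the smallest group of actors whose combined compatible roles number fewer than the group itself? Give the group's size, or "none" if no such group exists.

3

Take S = {Ravi, Iris, Alex}. Its neighbourhood is {C, F}, so |N(S)| = 2 < |S| = 3.
Every subset of size less than 3 has at least as many neighbours as members, so 3 is the minimum.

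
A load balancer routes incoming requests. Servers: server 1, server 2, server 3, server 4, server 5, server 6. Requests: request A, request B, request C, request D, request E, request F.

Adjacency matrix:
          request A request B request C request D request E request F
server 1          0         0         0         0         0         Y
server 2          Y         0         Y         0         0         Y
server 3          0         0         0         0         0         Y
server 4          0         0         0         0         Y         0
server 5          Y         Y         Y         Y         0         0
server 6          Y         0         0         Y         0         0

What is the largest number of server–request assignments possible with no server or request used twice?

5

For example, pair server 1-request F, server 2-request C, server 4-request E, server 5-request D, server 6-request A.
The set {server 1, server 3} has only 1 neighbour ({request F}), so by Hall's theorem at most 5 of the 6 servers can be matched.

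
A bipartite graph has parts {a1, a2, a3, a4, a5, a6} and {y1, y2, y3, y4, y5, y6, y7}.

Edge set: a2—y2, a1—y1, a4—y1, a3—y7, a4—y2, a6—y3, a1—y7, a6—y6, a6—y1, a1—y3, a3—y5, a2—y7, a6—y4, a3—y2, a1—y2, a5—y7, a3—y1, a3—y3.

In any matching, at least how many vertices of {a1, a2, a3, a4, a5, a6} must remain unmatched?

For example, pair a1-y3, a2-y2, a3-y5, a4-y1, a5-y7, a6-y4.
All 6 left vertices are matched, so no larger matching exists.
That matches 6 of the 6, leaving 0 unmatched; no matching can do better.

0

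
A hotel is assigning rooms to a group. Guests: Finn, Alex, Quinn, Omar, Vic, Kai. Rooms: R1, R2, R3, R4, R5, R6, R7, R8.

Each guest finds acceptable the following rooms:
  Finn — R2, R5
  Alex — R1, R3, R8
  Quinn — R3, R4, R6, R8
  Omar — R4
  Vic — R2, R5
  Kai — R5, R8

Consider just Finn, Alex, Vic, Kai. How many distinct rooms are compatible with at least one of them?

The union of neighbours of {Finn, Alex, Vic, Kai} is {R1, R2, R3, R5, R8}, which has 5 elements.
Since |N(S)| = 5 ≥ |S| = 4, Hall's condition holds for this subset.

5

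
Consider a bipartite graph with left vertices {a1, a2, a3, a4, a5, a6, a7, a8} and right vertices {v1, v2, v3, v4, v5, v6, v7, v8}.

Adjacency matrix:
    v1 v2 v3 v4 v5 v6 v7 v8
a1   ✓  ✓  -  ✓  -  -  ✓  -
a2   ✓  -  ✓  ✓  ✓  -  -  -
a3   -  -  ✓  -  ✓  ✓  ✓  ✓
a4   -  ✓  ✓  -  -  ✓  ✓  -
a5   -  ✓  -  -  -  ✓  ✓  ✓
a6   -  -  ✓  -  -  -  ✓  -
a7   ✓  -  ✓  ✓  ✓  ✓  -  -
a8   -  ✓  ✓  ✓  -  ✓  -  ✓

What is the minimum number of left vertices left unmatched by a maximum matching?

0

A valid assignment of size 8: a1–v1, a2–v4, a3–v5, a4–v2, a5–v8, a6–v7, a7–v6, a8–v3.
This saturates every left vertex, so 8 is the maximum.
That matches 8 of the 8, leaving 0 unmatched; no matching can do better.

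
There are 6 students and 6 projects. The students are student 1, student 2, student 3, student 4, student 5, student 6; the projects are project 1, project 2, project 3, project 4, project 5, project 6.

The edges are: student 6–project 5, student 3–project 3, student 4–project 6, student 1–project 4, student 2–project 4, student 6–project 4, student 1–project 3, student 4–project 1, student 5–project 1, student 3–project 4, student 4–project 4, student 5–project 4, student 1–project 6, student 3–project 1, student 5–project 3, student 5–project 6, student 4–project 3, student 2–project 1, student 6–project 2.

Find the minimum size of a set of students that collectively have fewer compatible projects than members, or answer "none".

Take S = {student 1, student 2, student 3, student 4, student 5}. Its neighbourhood is {project 1, project 3, project 4, project 6}, so |N(S)| = 4 < |S| = 5.
Every subset of size less than 5 has at least as many neighbours as members, so 5 is the minimum.

5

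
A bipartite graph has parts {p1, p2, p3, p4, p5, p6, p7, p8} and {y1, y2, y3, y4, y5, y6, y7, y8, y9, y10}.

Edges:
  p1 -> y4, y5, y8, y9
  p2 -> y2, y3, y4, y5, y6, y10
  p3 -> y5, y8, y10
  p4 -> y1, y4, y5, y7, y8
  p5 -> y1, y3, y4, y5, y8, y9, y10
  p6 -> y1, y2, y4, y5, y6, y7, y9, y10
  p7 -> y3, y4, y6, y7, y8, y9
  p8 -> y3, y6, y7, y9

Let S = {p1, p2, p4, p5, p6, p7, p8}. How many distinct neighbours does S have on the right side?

10

The union of neighbours of {p1, p2, p4, p5, p6, p7, p8} is {y1, y2, y3, y4, y5, y6, y7, y8, y9, y10}, which has 10 elements.
Since |N(S)| = 10 ≥ |S| = 7, Hall's condition holds for this subset.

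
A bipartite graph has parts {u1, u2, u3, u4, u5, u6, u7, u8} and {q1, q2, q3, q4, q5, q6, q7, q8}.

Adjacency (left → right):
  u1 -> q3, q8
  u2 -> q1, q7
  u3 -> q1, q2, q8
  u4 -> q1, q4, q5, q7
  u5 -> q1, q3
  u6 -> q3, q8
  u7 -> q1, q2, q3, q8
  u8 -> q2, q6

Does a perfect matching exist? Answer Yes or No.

The set {u1, u3, u5, u6, u7} has only 4 neighbours ({q1, q2, q3, q8}), so by Hall's theorem at most 7 of the 8 left vertices can be matched.
Hence no matching covers every left vertex.

No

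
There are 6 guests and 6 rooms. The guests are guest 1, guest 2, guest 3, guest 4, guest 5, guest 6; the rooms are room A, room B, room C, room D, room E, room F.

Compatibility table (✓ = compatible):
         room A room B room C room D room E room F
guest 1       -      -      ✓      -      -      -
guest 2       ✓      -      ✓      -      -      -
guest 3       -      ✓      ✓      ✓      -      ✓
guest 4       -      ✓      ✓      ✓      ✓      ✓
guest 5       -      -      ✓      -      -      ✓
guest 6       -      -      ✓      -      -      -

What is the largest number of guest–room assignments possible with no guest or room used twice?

For example, pair guest 1→room C, guest 2→room A, guest 3→room B, guest 4→room D, guest 5→room F.
The set {guest 1, guest 6} has only 1 neighbour ({room C}), so by Hall's theorem at most 5 of the 6 guests can be matched.

5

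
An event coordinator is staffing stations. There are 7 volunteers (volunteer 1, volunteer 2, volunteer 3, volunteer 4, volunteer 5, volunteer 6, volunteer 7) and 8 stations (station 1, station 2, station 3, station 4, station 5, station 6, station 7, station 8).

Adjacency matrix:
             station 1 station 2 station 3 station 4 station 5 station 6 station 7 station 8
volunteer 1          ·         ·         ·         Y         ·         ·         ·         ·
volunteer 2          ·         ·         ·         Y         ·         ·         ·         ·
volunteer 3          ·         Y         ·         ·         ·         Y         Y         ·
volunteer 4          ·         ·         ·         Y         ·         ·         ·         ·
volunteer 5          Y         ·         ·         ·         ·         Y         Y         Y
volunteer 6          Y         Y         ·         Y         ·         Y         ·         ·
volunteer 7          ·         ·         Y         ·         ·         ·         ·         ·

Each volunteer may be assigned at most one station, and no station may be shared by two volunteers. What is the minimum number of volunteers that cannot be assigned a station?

2

A valid assignment of size 5: volunteer 1–station 4, volunteer 3–station 7, volunteer 5–station 1, volunteer 6–station 2, volunteer 7–station 3.
The set {volunteer 1, volunteer 2, volunteer 4} has only 1 neighbour ({station 4}), so by Hall's theorem at most 5 of the 7 volunteers can be matched.
That matches 5 of the 7, leaving 2 unmatched; no matching can do better.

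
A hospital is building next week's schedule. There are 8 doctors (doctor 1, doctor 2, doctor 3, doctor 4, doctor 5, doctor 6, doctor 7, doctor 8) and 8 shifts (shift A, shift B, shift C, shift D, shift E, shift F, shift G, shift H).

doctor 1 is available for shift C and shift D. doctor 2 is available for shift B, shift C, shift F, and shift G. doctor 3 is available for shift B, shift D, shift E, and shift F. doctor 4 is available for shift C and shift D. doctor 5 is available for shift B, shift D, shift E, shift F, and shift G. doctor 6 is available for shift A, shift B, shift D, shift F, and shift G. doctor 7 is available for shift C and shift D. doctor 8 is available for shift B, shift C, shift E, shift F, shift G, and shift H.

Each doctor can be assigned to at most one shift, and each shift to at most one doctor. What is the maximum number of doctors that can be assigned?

7

A valid assignment of size 7: doctor 1–shift C, doctor 2–shift B, doctor 3–shift E, doctor 4–shift D, doctor 5–shift F, doctor 6–shift A, doctor 8–shift G.
The set {doctor 1, doctor 4, doctor 7} has only 2 neighbours ({shift C, shift D}), so by Hall's theorem at most 7 of the 8 doctors can be matched.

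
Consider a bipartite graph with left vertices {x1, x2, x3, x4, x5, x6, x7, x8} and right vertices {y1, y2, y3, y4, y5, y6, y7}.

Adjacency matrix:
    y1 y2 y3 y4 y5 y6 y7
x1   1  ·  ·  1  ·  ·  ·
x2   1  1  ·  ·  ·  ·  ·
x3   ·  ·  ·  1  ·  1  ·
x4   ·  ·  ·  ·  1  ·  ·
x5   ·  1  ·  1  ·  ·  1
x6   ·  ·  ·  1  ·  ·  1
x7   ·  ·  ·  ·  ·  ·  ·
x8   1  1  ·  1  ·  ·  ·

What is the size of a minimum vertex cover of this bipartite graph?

A maximum matching has 6 edges (e.g. x1–y4, x2–y1, x3–y6, x4–y5, x5–y2, x6–y7).
By König's theorem the minimum vertex cover has the same size. One such cover is {x3, x4, y1, y2, y4, y7}.

6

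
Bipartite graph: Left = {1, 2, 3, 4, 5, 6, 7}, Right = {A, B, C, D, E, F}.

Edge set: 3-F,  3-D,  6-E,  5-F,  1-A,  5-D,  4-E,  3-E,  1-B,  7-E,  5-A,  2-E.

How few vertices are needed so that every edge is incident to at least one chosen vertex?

4

A maximum matching has 4 edges (e.g. 1–B, 2–E, 3–D, 5–F).
By König's theorem the minimum vertex cover has the same size. One such cover is {1, 3, 5, E}.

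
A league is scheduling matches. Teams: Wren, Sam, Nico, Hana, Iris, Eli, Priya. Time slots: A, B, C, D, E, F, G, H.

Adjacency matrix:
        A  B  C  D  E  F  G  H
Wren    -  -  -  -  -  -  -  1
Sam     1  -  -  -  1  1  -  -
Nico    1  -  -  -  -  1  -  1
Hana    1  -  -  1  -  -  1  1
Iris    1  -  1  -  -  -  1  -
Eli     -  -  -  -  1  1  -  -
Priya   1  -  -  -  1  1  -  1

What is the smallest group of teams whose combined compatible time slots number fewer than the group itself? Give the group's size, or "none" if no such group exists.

Take S = {Wren, Sam, Nico, Eli, Priya}. Its neighbourhood is {A, E, F, H}, so |N(S)| = 4 < |S| = 5.
Every subset of size less than 5 has at least as many neighbours as members, so 5 is the minimum.

5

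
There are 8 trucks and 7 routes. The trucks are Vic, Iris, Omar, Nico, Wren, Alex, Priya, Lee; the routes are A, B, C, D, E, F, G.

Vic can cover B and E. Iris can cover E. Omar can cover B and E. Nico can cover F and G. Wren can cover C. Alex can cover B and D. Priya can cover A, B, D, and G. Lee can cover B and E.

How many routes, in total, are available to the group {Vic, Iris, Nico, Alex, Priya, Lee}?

6

The union of neighbours of {Vic, Iris, Nico, Alex, Priya, Lee} is {A, B, D, E, F, G}, which has 6 elements.
Since |N(S)| = 6 ≥ |S| = 6, Hall's condition holds for this subset.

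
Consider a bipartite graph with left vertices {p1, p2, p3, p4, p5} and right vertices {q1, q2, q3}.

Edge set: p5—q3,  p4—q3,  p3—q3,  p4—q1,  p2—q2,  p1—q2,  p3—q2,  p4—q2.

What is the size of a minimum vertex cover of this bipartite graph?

3

The 3 edges p1–q2, p3–q3, p4–q1 form a matching, so any vertex cover needs at least 3 vertices (one per matched edge).
Conversely {p4, q2, q3} meets every edge and has exactly 3 vertices, so 3 is optimal.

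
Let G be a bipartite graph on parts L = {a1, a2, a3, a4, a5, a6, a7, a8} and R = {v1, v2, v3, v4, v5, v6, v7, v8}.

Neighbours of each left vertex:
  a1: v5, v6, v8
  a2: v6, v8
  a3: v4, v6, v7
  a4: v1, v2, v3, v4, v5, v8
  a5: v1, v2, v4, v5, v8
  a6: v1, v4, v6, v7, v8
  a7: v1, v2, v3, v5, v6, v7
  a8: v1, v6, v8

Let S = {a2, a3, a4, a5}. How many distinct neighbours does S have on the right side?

The union of neighbours of {a2, a3, a4, a5} is {v1, v2, v3, v4, v5, v6, v7, v8}, which has 8 elements.
Since |N(S)| = 8 ≥ |S| = 4, Hall's condition holds for this subset.

8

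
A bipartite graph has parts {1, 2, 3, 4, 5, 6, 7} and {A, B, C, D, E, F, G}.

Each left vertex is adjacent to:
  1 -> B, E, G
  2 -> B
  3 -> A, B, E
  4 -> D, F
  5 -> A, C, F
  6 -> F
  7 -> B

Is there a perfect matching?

The set {2, 7} has only 1 neighbour ({B}), so by Hall's theorem at most 6 of the 7 left vertices can be matched.
Hence no matching covers every left vertex.

No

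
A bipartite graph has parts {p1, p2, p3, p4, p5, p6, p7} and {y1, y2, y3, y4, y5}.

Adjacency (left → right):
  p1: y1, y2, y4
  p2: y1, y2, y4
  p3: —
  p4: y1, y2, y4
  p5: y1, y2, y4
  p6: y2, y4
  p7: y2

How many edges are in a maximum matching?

A valid assignment of size 3: p1-y4, p2-y2, p4-y1.
The set {p1, p2, p3, p4, p5, p6, p7} has only 3 neighbours ({y1, y2, y4}), so by Hall's theorem at most 3 of the 7 left vertices can be matched.

3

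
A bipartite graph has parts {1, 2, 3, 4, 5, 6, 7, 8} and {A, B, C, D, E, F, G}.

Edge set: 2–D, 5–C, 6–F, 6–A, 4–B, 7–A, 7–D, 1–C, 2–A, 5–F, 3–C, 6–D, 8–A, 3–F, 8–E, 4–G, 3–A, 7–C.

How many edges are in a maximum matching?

6

One maximum matching: 1–C, 2–D, 3–A, 4–B, 5–F, 8–E.
The set {1, 2, 3, 5, 6, 7} has only 4 neighbours ({A, C, D, F}), so by Hall's theorem at most 6 of the 8 left vertices can be matched.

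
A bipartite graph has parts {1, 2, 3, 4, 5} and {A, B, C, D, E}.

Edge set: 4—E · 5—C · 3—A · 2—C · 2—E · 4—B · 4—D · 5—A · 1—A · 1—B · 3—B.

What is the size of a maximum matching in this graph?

One maximum matching: 1-A, 2-E, 3-B, 4-D, 5-C.
All 5 left vertices are matched, so no larger matching exists.

5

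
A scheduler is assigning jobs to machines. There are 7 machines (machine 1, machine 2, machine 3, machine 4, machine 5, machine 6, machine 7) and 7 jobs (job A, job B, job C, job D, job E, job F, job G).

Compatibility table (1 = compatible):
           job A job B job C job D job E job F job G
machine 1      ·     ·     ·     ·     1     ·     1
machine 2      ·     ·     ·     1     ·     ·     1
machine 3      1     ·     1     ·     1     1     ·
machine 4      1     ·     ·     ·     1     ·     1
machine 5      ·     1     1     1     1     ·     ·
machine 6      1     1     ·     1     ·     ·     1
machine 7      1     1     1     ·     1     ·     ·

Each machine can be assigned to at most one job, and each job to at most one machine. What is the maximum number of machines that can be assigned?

One maximum matching: machine 1→job E, machine 2→job D, machine 3→job F, machine 4→job G, machine 5→job C, machine 6→job B, machine 7→job A.
This saturates every machine, so 7 is the maximum.

7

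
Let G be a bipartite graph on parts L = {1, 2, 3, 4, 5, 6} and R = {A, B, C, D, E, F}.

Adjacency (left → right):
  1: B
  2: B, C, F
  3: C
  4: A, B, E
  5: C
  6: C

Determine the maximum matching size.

4

One maximum matching: 1–B, 2–F, 3–C, 4–E.
The set {3, 5, 6} has only 1 neighbour ({C}), so by Hall's theorem at most 4 of the 6 left vertices can be matched.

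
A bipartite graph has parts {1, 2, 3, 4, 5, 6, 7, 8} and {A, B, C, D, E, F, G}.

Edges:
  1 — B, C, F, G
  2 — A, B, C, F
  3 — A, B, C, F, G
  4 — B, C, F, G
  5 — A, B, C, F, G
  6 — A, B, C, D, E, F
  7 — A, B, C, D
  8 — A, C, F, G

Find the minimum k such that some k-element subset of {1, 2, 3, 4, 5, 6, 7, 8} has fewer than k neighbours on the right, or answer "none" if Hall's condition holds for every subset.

Take S = {1, 2, 3, 4, 5, 8}. Its neighbourhood is {A, B, C, F, G}, so |N(S)| = 5 < |S| = 6.
Every subset of size less than 6 has at least as many neighbours as members, so 6 is the minimum.

6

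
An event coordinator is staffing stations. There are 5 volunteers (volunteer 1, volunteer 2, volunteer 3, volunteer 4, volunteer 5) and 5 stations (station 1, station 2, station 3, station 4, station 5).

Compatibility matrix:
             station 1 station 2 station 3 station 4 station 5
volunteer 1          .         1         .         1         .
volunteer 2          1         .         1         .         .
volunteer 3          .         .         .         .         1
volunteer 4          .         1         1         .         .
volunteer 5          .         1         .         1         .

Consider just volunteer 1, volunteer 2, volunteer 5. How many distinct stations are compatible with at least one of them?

The union of neighbours of {volunteer 1, volunteer 2, volunteer 5} is {station 1, station 2, station 3, station 4}, which has 4 elements.
Since |N(S)| = 4 ≥ |S| = 3, Hall's condition holds for this subset.

4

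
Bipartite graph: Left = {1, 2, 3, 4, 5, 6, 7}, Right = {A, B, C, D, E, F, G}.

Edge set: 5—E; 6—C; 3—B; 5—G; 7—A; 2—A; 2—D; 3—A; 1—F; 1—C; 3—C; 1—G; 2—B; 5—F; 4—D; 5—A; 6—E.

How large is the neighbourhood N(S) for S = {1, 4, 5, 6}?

6

The union of neighbours of {1, 4, 5, 6} is {A, C, D, E, F, G}, which has 6 elements.
Since |N(S)| = 6 ≥ |S| = 4, Hall's condition holds for this subset.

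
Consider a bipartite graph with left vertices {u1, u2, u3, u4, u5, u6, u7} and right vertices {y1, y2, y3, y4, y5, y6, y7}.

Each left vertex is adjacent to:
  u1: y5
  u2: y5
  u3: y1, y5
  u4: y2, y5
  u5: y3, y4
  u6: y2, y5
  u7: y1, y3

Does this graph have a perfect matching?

The set {u1, u2, u4, u6} has only 2 neighbours ({y2, y5}), so by Hall's theorem at most 5 of the 7 left vertices can be matched.
Hence no matching covers every left vertex.

No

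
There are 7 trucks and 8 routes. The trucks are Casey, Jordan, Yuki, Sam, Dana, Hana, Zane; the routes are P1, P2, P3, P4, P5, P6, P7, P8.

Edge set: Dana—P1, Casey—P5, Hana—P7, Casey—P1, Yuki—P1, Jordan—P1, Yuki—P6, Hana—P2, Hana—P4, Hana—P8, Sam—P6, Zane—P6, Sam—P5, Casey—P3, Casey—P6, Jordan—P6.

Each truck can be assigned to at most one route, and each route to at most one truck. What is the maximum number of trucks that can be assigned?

5

One maximum matching: Casey→P3, Jordan→P6, Yuki→P1, Sam→P5, Hana→P7.
The set {Jordan, Yuki, Dana, Zane} has only 2 neighbours ({P1, P6}), so by Hall's theorem at most 5 of the 7 trucks can be matched.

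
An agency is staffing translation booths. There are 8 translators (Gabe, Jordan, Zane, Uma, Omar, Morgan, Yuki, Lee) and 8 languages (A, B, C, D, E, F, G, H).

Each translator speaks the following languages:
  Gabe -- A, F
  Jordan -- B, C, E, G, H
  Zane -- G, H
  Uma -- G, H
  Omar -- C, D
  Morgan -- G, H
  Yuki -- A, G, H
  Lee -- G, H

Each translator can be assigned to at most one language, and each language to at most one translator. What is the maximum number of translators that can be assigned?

6

For example, pair Gabe-F, Jordan-E, Zane-H, Uma-G, Omar-C, Yuki-A.
The set {Zane, Uma, Morgan, Lee} has only 2 neighbours ({G, H}), so by Hall's theorem at most 6 of the 8 translators can be matched.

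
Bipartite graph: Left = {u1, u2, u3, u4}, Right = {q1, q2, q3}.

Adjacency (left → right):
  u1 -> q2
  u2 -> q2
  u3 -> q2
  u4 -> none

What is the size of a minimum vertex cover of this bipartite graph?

1

{q2} is a vertex cover of size 1: every edge has an endpoint in this set.
No smaller cover exists because u1–q2 is a matching of size 1, and a cover must include an endpoint of each of these disjoint edges (König's theorem).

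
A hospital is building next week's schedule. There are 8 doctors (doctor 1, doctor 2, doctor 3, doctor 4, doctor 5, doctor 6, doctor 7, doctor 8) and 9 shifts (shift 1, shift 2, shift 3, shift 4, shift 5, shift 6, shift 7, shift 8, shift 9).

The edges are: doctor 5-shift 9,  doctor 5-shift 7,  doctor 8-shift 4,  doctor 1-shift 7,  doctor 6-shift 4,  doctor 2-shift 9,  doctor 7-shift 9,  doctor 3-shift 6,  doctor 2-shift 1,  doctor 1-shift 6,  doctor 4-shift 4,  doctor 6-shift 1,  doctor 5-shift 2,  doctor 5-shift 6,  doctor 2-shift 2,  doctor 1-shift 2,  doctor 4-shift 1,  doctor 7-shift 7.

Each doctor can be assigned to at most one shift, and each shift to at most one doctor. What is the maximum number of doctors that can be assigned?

6

One maximum matching: doctor 1-shift 7, doctor 2-shift 2, doctor 3-shift 6, doctor 4-shift 1, doctor 5-shift 9, doctor 6-shift 4.
The set {doctor 1, doctor 2, doctor 3, doctor 4, doctor 5, doctor 6, doctor 7, doctor 8} has only 6 neighbours ({shift 1, shift 2, shift 4, shift 6, shift 7, shift 9}), so by Hall's theorem at most 6 of the 8 doctors can be matched.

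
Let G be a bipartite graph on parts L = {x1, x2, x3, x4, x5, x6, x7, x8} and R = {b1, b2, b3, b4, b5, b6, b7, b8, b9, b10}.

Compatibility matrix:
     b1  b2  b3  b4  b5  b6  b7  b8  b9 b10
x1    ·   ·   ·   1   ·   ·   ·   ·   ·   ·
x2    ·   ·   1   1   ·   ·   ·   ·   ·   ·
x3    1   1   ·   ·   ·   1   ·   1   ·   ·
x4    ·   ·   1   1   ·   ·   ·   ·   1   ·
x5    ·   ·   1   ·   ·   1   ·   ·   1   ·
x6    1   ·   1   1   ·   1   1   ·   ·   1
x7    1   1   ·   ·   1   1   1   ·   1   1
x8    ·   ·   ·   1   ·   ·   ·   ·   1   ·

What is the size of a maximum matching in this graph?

One maximum matching: x1–b4, x2–b3, x3–b8, x4–b9, x5–b6, x6–b1, x7–b7.
The set {x1, x2, x4, x8} has only 3 neighbours ({b3, b4, b9}), so by Hall's theorem at most 7 of the 8 left vertices can be matched.

7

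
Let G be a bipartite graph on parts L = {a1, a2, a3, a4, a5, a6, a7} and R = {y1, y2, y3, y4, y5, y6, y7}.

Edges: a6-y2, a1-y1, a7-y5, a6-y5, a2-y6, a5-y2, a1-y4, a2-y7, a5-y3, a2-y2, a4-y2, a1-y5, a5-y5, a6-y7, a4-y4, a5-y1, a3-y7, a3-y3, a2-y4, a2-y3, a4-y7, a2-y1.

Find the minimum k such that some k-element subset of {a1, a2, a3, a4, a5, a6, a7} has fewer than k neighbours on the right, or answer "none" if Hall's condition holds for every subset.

A matching saturating every left vertex exists, for instance a1→y4, a2→y6, a3→y3, a4→y2, a5→y1, a6→y7, a7→y5.
By Hall's marriage theorem, this means |N(S)| ≥ |S| for every subset S, so no violating subset exists.

none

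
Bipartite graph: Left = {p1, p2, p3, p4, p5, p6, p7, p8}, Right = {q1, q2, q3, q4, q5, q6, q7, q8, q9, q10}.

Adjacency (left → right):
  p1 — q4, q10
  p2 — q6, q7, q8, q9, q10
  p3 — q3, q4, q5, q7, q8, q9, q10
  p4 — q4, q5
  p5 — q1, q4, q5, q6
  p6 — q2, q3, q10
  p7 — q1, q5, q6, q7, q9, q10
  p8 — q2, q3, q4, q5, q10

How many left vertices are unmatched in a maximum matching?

One maximum matching: p1→q10, p2→q9, p3→q8, p4→q5, p5→q6, p6→q2, p7→q7, p8→q4.
This saturates every left vertex, so 8 is the maximum.
That matches 8 of the 8, leaving 0 unmatched; no matching can do better.

0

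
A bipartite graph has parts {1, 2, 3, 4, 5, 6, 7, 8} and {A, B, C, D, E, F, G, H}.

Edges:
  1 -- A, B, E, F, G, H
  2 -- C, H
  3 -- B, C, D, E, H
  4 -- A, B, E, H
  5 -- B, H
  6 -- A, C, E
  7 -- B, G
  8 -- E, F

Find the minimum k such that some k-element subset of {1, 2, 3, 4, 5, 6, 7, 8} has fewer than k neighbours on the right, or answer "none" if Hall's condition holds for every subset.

A matching saturating every left vertex exists, for instance 1→F, 2→C, 3→D, 4→B, 5→H, 6→A, 7→G, 8→E.
By Hall's marriage theorem, this means |N(S)| ≥ |S| for every subset S, so no violating subset exists.

none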